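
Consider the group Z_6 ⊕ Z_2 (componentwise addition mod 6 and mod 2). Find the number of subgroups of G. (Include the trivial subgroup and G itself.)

|G| = 12, so by Lagrange every subgroup order divides 12. Divisors: 1, 2, 3, 4, 6, 12.
Subgroups by order — order 1: 1; order 2: 3; order 3: 1; order 4: 1; order 6: 3; order 12: 1.
Total: 1 + 3 + 1 + 1 + 3 + 1 = 10.

10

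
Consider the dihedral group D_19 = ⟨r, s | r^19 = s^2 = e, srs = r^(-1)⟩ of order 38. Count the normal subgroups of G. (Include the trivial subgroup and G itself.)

3

G has 22 subgroups. Checking conjugation-invariance by order — order 1: 1/1 normal; order 2: 0/19 normal; order 19: 1/1 normal; order 38: 1/1 normal.
Total normal subgroups: 3.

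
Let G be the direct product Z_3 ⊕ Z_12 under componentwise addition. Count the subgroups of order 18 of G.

1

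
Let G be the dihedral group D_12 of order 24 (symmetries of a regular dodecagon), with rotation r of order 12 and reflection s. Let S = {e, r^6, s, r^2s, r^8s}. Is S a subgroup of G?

|S| = 5 does not divide |G| = 24, so by Lagrange S is not a subgroup.

No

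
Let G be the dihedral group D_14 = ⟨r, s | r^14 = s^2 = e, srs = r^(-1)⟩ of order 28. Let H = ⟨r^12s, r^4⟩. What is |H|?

14

|⟨r^12s⟩| = 2 and |⟨r^4⟩| = 7, so |H| is a multiple of lcm(2, 7) = 14 and divides |G| = 28.
Closing under the operation: H = {e, r^2, r^4, r^6, r^8, r^10, r^12, s, r^2s, r^4s, r^6s, r^8s, r^10s, r^12s}, so |H| = 14.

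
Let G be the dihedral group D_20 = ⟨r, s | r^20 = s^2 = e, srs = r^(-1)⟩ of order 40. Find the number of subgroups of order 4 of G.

11

|G| = 40 and 4 | 40, so subgroups of order 4 are possible by Lagrange.
The subgroups of order 4 are: {e, r^10, s, r^10s}; {e, r^10, rs, r^11s}; {e, r^10, r^2s, r^12s}; {e, r^10, r^3s, r^13s}; … (11 in all).
So G has 11 subgroups of order 4.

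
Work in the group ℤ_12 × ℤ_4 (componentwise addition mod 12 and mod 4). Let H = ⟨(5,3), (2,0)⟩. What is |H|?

24

|⟨(5,3)⟩| = 12 and |⟨(2,0)⟩| = 6, so |H| is a multiple of lcm(12, 6) = 12 and divides |G| = 48.
Closing under the operation: H = {(0,0), (0,2), (1,1), (1,3), (2,0), (2,2), (3,1), (3,3), (4,0), (4,2), (5,1), (5,3), (6,0), (6,2), (7,1), (7,3), (8,0), (8,2), (9,1), (9,3), (10,0), (10,2), (11,1), (11,3)}, so |H| = 24.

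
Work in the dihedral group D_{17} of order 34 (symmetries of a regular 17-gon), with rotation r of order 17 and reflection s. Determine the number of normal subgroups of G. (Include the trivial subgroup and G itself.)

3

G has 20 subgroups. Checking conjugation-invariance by order — order 1: 1/1 normal; order 2: 0/17 normal; order 17: 1/1 normal; order 34: 1/1 normal.
Total normal subgroups: 3.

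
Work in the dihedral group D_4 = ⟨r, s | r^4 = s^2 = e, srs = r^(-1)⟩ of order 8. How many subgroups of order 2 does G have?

5

|G| = 8 and 2 | 8, so subgroups of order 2 are possible by Lagrange.
The subgroups of order 2 are: {e, r^2}; {e, r^2s}; {e, r^3s}; {e, rs}; … (5 in all).
So G has 5 subgroups of order 2.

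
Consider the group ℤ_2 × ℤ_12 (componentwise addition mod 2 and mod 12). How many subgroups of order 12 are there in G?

|G| = 24 and 12 | 24, so subgroups of order 12 are possible by Lagrange.
The subgroups of order 12 are: {(0,0), (0,1), (0,2), (0,3), (0,4), (0,5), (0,6), (0,7), (0,8), (0,9), (0,10), (0,11)}; {(0,0), (0,2), (0,4), (0,6), (0,8), (0,10), (1,0), (1,2), (1,4), (1,6), (1,8), (1,10)}; {(0,0), (0,2), (0,4), (0,6), (0,8), (0,10), (1,1), (1,3), (1,5), (1,7), (1,9), (1,11)}.
So G has 3 subgroups of order 12.

3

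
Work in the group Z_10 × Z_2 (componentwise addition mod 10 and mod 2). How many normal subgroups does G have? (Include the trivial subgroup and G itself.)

10

G is abelian, so every subgroup is normal.
G has 10 subgroups in total, hence 10 normal subgroups.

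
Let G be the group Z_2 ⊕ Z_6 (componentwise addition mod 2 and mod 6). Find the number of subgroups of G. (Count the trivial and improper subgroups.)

10

|G| = 12, so by Lagrange every subgroup order divides 12. Divisors: 1, 2, 3, 4, 6, 12.
Subgroups by order — order 1: 1; order 2: 3; order 3: 1; order 4: 1; order 6: 3; order 12: 1.
Total: 1 + 3 + 1 + 1 + 3 + 1 = 10.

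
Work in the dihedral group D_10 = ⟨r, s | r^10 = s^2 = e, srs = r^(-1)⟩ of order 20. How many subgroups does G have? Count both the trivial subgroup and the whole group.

|G| = 20, so by Lagrange every subgroup order divides 20. Divisors: 1, 2, 4, 5, 10, 20.
Subgroups by order — order 1: 1; order 2: 11; order 4: 5; order 5: 1; order 10: 3; order 20: 1.
Total: 1 + 11 + 5 + 1 + 3 + 1 = 22.

22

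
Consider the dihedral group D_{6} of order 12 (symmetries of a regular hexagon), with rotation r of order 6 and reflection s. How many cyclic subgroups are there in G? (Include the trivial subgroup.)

Group the elements of G by the cyclic subgroup they generate; each cyclic subgroup of order d accounts for φ(d) elements.
Cyclic subgroups by order — order 1: 1; order 2: 7; order 3: 1; order 6: 1.
Total: 10.

10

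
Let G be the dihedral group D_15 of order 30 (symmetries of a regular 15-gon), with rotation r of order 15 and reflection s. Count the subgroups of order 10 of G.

|G| = 30 and 10 | 30, so subgroups of order 10 are possible by Lagrange.
The subgroups of order 10 are: {e, r^3, r^6, r^9, r^12, rs, r^4s, r^7s, r^10s, r^13s}; {e, r^3, r^6, r^9, r^12, r^2s, r^5s, r^8s, r^11s, r^14s}; {e, r^3, r^6, r^9, r^12, s, r^3s, r^6s, r^9s, r^12s}.
So G has 3 subgroups of order 10.

3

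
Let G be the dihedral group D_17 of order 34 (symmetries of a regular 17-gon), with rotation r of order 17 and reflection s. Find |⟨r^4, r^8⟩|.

17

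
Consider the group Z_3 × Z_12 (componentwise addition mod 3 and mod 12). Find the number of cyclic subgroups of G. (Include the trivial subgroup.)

15

Group the elements of G by the cyclic subgroup they generate; each cyclic subgroup of order d accounts for φ(d) elements.
Cyclic subgroups by order — order 1: 1; order 2: 1; order 3: 4; order 4: 1; order 6: 4; order 12: 4.
Total: 15.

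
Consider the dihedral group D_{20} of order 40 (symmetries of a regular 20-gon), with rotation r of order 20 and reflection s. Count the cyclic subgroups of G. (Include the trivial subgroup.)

26

Each element a generates a cyclic subgroup ⟨a⟩; distinct elements may generate the same one (a cyclic group of order d has φ(d) generators).
Cyclic subgroups by order — order 1: 1; order 2: 21; order 4: 1; order 5: 1; order 10: 1; order 20: 1.
Total: 26.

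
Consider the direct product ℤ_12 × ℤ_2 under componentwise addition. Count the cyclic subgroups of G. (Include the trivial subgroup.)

12

A cyclic subgroup of order d is generated by each of its φ(d) elements of order d, so the cyclic subgroups of order d number (#elements of order d)/φ(d).
Cyclic subgroups by order — order 1: 1; order 2: 3; order 3: 1; order 4: 2; order 6: 3; order 12: 2.
Total: 12.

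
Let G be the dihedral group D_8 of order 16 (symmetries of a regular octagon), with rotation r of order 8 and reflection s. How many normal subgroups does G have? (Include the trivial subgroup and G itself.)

G has 19 subgroups. Checking conjugation-invariance by order — order 1: 1/1 normal; order 2: 1/9 normal; order 4: 1/5 normal; order 8: 3/3 normal; order 16: 1/1 normal.
Total normal subgroups: 7.

7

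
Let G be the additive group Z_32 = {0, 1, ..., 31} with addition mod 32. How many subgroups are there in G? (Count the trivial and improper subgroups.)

6

Subgroups of the cyclic group Z_32 correspond bijectively to divisors of 32.
Divisors of 32: 1, 2, 4, 8, 16, 32.
So Z_32 has 6 subgroups.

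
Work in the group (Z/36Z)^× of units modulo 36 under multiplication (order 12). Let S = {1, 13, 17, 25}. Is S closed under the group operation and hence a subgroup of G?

Closure fails: 17 · 25 = 29 ∉ S. So S is not a subgroup.

No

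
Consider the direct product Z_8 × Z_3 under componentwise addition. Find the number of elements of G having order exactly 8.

An element (a,b) has order lcm(ord(a), ord(b)); count pairs with lcm equal to 8.
Enumerating gives 4 such elements.

4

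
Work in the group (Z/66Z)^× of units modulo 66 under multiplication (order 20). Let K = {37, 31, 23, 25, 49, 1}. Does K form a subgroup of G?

No

|K| = 6 does not divide |G| = 20, so by Lagrange K is not a subgroup.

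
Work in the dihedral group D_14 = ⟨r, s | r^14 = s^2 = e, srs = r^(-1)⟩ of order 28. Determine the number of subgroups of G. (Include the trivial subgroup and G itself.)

28

|G| = 28, so by Lagrange every subgroup order divides 28. Divisors: 1, 2, 4, 7, 14, 28.
Subgroups by order — order 1: 1; order 2: 15; order 4: 7; order 7: 1; order 14: 3; order 28: 1.
Total: 1 + 15 + 7 + 1 + 3 + 1 = 28.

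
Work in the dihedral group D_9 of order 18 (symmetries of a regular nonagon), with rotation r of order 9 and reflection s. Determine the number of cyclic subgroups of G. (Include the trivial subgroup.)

Group the elements of G by the cyclic subgroup they generate; each cyclic subgroup of order d accounts for φ(d) elements.
Cyclic subgroups by order — order 1: 1; order 2: 9; order 3: 1; order 9: 1.
Total: 12.

12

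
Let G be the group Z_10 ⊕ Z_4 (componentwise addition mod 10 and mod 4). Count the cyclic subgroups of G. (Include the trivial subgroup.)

A cyclic subgroup of order d is generated by each of its φ(d) elements of order d, so the cyclic subgroups of order d number (#elements of order d)/φ(d).
Cyclic subgroups by order — order 1: 1; order 2: 3; order 4: 2; order 5: 1; order 10: 3; order 20: 2.
Total: 12.

12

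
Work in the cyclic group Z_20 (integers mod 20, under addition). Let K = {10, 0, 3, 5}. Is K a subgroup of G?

No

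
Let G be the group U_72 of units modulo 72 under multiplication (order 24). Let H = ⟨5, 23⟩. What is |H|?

12

|⟨5⟩| = 6 and |⟨23⟩| = 6, so |H| is a multiple of lcm(6, 6) = 6 and divides |G| = 24.
Closing under the operation: H = {1, 5, 19, 23, 25, 29, 43, 47, 49, 53, 67, 71}, so |H| = 12.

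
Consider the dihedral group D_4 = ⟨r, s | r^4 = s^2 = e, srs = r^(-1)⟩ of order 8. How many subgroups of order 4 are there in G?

3

|G| = 8 and 4 | 8, so subgroups of order 4 are possible by Lagrange.
The subgroups of order 4 are: {e, r, r^2, r^3}; {e, r^2, s, r^2s}; {e, r^2, rs, r^3s}.
So G has 3 subgroups of order 4.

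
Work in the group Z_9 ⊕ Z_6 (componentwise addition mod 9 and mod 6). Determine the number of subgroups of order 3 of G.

4

|G| = 54 and 3 | 54, so subgroups of order 3 are possible by Lagrange.
The subgroups of order 3 are: {(0,0), (0,2), (0,4)}; {(0,0), (3,0), (6,0)}; {(0,0), (3,2), (6,4)}; {(0,0), (3,4), (6,2)}.
So G has 4 subgroups of order 3.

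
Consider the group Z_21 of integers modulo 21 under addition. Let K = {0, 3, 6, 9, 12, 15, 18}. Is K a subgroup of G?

|K| = 7 divides |G| = 21, consistent with Lagrange.
K contains the identity, every element's inverse is in K, and K is closed under +: it is a subgroup.
In fact K = ⟨18⟩.

Yes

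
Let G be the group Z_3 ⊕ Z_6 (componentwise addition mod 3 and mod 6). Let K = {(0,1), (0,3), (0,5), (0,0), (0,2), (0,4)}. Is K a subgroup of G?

|K| = 6 divides |G| = 18, consistent with Lagrange.
K contains the identity, every element's inverse is in K, and K is closed under +: it is a subgroup.
In fact K = ⟨(0,1)⟩.

Yes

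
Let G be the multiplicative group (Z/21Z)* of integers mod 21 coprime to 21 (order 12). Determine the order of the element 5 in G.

6

Compute successive powers of 5 mod 21: 5, 4, 20, 16, 17, 1; 5^6 ≡ 1 (mod 21).
So |⟨5⟩| = 6.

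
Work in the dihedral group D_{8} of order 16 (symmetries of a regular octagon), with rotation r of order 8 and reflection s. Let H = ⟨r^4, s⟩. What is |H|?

|⟨r^4⟩| = 2 and |⟨s⟩| = 2, so |H| is a multiple of lcm(2, 2) = 2 and divides |G| = 16.
Closing under the operation: H = {e, r^4, s, r^4s}, so |H| = 4.

4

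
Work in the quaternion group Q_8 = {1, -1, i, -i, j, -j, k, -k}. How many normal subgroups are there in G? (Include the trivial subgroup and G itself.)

6

G has 6 subgroups. Checking conjugation-invariance by order — order 1: 1/1 normal; order 2: 1/1 normal; order 4: 3/3 normal; order 8: 1/1 normal.
Total normal subgroups: 6.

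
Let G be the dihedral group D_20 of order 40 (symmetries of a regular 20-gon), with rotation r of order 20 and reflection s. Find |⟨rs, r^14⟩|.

|⟨rs⟩| = 2 and |⟨r^14⟩| = 10, so |H| is a multiple of lcm(2, 10) = 10 and divides |G| = 40.
Closing under the operation: H = {e, r^2, r^4, r^6, r^8, r^10, r^12, r^14, r^16, r^18, rs, r^3s, r^5s, r^7s, r^9s, r^11s, r^13s, r^15s, r^17s, r^19s}, so |H| = 20.

20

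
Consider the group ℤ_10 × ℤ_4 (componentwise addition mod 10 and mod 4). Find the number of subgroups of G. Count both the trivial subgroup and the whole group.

|G| = 40, so by Lagrange every subgroup order divides 40. Divisors: 1, 2, 4, 5, 8, 10, 20, 40.
Subgroups by order — order 1: 1; order 2: 3; order 4: 3; order 5: 1; order 8: 1; order 10: 3; order 20: 3; order 40: 1.
Total: 1 + 3 + 3 + 1 + 1 + 3 + 3 + 1 = 16.

16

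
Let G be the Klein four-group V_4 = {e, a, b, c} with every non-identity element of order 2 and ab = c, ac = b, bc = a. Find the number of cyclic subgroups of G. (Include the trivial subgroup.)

4

Each element a generates a cyclic subgroup ⟨a⟩; distinct elements may generate the same one (a cyclic group of order d has φ(d) generators).
Cyclic subgroups by order — order 1: 1; order 2: 3.
Total: 4.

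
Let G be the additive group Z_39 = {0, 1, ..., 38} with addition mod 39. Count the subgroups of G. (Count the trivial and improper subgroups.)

4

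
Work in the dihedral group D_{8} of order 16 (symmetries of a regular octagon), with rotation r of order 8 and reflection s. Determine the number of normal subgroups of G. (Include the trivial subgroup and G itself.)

G has 19 subgroups. Checking conjugation-invariance by order — order 1: 1/1 normal; order 2: 1/9 normal; order 4: 1/5 normal; order 8: 3/3 normal; order 16: 1/1 normal.
Total normal subgroups: 7.

7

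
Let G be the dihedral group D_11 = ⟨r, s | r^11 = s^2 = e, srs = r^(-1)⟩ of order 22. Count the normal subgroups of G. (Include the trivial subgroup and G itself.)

3

G has 14 subgroups. Checking conjugation-invariance by order — order 1: 1/1 normal; order 2: 0/11 normal; order 11: 1/1 normal; order 22: 1/1 normal.
Total normal subgroups: 3.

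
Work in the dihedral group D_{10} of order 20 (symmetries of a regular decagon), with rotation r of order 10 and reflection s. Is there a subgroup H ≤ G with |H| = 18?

18 does not divide |G| = 20, so by Lagrange no subgroup of order 18 exists.

No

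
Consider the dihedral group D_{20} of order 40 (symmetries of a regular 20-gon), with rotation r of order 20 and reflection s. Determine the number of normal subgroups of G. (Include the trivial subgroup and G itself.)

9

G has 48 subgroups. Checking conjugation-invariance by order — order 1: 1/1 normal; order 2: 1/21 normal; order 4: 1/11 normal; order 5: 1/1 normal; order 8: 0/5 normal; order 10: 1/5 normal; order 20: 3/3 normal; order 40: 1/1 normal.
Total normal subgroups: 9.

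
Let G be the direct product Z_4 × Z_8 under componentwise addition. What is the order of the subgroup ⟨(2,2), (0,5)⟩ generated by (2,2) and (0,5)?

16

|⟨(2,2)⟩| = 4 and |⟨(0,5)⟩| = 8, so |H| is a multiple of lcm(4, 8) = 8 and divides |G| = 32.
Closing under the operation: H = {(0,0), (0,1), (0,2), (0,3), (0,4), (0,5), (0,6), (0,7), (2,0), (2,1), (2,2), (2,3), (2,4), (2,5), (2,6), (2,7)}, so |H| = 16.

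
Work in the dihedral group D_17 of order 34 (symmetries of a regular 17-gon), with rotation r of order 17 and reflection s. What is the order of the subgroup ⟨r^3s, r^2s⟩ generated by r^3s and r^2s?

34

|⟨r^3s⟩| = 2 and |⟨r^2s⟩| = 2, so |H| is a multiple of lcm(2, 2) = 2 and divides |G| = 34.
Closing {r^3s, r^2s} under the group operation gives all of G, so |H| = 34.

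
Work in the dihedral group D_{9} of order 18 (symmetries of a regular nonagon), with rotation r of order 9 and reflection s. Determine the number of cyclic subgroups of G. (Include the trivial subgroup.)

A cyclic subgroup of order d is generated by each of its φ(d) elements of order d, so the cyclic subgroups of order d number (#elements of order d)/φ(d).
Cyclic subgroups by order — order 1: 1; order 2: 9; order 3: 1; order 9: 1.
Total: 12.

12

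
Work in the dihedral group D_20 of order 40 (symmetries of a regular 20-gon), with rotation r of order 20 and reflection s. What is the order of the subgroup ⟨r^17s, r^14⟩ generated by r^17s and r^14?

20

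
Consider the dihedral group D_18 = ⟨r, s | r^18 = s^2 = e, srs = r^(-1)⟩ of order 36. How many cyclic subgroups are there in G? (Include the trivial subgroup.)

24

Group the elements of G by the cyclic subgroup they generate; each cyclic subgroup of order d accounts for φ(d) elements.
Cyclic subgroups by order — order 1: 1; order 2: 19; order 3: 1; order 6: 1; order 9: 1; order 18: 1.
Total: 24.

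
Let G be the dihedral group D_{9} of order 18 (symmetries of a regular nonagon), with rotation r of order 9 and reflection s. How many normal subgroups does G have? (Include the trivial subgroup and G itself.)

G has 16 subgroups. Checking conjugation-invariance by order — order 1: 1/1 normal; order 2: 0/9 normal; order 3: 1/1 normal; order 6: 0/3 normal; order 9: 1/1 normal; order 18: 1/1 normal.
Total normal subgroups: 4.

4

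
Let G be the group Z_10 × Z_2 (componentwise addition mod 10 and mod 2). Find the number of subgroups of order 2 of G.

3

|G| = 20 and 2 | 20, so subgroups of order 2 are possible by Lagrange.
The subgroups of order 2 are: {(0,0), (0,1)}; {(0,0), (5,0)}; {(0,0), (5,1)}.
So G has 3 subgroups of order 2.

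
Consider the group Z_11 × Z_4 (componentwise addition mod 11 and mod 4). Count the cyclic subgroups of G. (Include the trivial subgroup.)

6

A cyclic subgroup of order d is generated by each of its φ(d) elements of order d, so the cyclic subgroups of order d number (#elements of order d)/φ(d).
Cyclic subgroups by order — order 1: 1; order 2: 1; order 4: 1; order 11: 1; order 22: 1; order 44: 1.
Total: 6.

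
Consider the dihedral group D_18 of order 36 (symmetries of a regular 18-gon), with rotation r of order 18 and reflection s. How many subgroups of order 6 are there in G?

|G| = 36 and 6 | 36, so subgroups of order 6 are possible by Lagrange.
The subgroups of order 6 are: {e, r^6, r^12, r^4s, r^10s, r^16s}; {e, r^6, r^12, r^5s, r^11s, r^17s}; {e, r^6, r^12, s, r^6s, r^12s}; {e, r^6, r^12, rs, r^7s, r^13s}; … (7 in all).
So G has 7 subgroups of order 6.

7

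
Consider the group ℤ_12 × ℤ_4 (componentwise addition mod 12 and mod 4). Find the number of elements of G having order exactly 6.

An element (a,b) has order lcm(ord(a), ord(b)); count pairs with lcm equal to 6.
Enumerating gives 6 such elements.

6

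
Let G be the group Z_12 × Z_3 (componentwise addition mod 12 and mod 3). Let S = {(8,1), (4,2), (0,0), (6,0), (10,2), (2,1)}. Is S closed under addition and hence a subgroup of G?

|S| = 6 divides |G| = 36, consistent with Lagrange.
S contains the identity, every element's inverse is in S, and S is closed under +: it is a subgroup.
In fact S = ⟨(10,2)⟩.

Yes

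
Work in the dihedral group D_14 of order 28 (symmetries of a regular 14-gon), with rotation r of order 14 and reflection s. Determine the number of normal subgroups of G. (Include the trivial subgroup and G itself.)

G has 28 subgroups. Checking conjugation-invariance by order — order 1: 1/1 normal; order 2: 1/15 normal; order 4: 0/7 normal; order 7: 1/1 normal; order 14: 3/3 normal; order 28: 1/1 normal.
Total normal subgroups: 7.

7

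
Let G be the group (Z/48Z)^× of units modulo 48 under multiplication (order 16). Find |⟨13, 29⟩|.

8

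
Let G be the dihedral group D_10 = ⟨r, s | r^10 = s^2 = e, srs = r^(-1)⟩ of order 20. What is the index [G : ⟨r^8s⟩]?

10

|⟨r^8s⟩| = 2 and |G| = 20.
By Lagrange, [G : H] = |G|/|H| = 20/2 = 10.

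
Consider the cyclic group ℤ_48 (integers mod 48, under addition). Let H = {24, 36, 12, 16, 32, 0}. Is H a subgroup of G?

No

Closure fails: 16 + 36 = 4 ∉ H. So H is not a subgroup.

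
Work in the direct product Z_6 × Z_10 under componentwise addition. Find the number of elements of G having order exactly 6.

An element (a,b) has order lcm(ord(a), ord(b)); count pairs with lcm equal to 6.
Enumerating gives 6 such elements.

6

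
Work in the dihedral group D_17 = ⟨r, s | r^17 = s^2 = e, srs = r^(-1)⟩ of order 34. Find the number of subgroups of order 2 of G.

17

|G| = 34 and 2 | 34, so subgroups of order 2 are possible by Lagrange.
The subgroups of order 2 are: {e, r^10s}; {e, r^11s}; {e, r^12s}; {e, r^13s}; … (17 in all).
So G has 17 subgroups of order 2.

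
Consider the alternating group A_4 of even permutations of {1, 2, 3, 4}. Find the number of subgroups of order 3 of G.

|G| = 12 and 3 | 12, so subgroups of order 3 are possible by Lagrange.
The subgroups of order 3 are: {e, (1 2 3), (1 3 2)}; {e, (1 2 4), (1 4 2)}; {e, (1 3 4), (1 4 3)}; {e, (2 3 4), (2 4 3)}.
So G has 4 subgroups of order 3.

4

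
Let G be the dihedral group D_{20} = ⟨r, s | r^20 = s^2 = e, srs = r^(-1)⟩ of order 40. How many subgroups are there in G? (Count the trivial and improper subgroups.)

48

|G| = 40, so by Lagrange every subgroup order divides 40. Divisors: 1, 2, 4, 5, 8, 10, 20, 40.
Subgroups by order — order 1: 1; order 2: 21; order 4: 11; order 5: 1; order 8: 5; order 10: 5; order 20: 3; order 40: 1.
Total: 1 + 21 + 11 + 1 + 5 + 5 + 3 + 1 = 48.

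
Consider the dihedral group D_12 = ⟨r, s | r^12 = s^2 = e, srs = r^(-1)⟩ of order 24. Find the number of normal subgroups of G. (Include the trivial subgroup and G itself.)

G has 34 subgroups. Checking conjugation-invariance by order — order 1: 1/1 normal; order 2: 1/13 normal; order 3: 1/1 normal; order 4: 1/7 normal; order 6: 1/5 normal; order 8: 0/3 normal; order 12: 3/3 normal; order 24: 1/1 normal.
Total normal subgroups: 9.

9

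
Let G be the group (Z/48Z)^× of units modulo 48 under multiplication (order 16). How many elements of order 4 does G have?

8

The elements of order 4 are: 5, 11, 13, 19, 29, 35, 37, 43.
That's 8.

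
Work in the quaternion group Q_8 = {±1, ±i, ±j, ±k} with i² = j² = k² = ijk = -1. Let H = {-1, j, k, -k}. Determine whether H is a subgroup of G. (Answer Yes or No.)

The identity 1 ∉ H, so H is not a subgroup.

No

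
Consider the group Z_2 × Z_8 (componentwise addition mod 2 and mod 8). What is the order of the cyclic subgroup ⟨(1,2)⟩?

The order of (1,2) in Z_2 × Z_8 is lcm(ord(1) in Z_2, ord(2) in Z_8).
ord(1) = 2 and ord(2) = 4, so |⟨(1,2)⟩| = lcm(2, 4) = 4.

4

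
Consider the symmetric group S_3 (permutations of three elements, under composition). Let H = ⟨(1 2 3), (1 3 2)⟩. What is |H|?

|⟨(1 2 3)⟩| = 3 and |⟨(1 3 2)⟩| = 3, so |H| is a multiple of lcm(3, 3) = 3 and divides |G| = 6.
Closing under the operation: H = {e, (1 2 3), (1 3 2)}, so |H| = 3.

3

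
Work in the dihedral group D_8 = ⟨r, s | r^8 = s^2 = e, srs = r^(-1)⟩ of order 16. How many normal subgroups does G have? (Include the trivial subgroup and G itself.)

7

G has 19 subgroups. Checking conjugation-invariance by order — order 1: 1/1 normal; order 2: 1/9 normal; order 4: 1/5 normal; order 8: 3/3 normal; order 16: 1/1 normal.
Total normal subgroups: 7.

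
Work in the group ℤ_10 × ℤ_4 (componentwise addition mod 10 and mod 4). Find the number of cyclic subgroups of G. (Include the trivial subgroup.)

Group the elements of G by the cyclic subgroup they generate; each cyclic subgroup of order d accounts for φ(d) elements.
Cyclic subgroups by order — order 1: 1; order 2: 3; order 4: 2; order 5: 1; order 10: 3; order 20: 2.
Total: 12.

12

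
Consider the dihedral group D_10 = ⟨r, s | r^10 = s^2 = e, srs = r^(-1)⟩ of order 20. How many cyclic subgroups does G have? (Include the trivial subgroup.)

14

Group the elements of G by the cyclic subgroup they generate; each cyclic subgroup of order d accounts for φ(d) elements.
Cyclic subgroups by order — order 1: 1; order 2: 11; order 5: 1; order 10: 1.
Total: 14.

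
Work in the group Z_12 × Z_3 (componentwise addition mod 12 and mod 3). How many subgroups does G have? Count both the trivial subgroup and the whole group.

|G| = 36, so by Lagrange every subgroup order divides 36. Divisors: 1, 2, 3, 4, 6, 9, 12, 18, 36.
Subgroups by order — order 1: 1; order 2: 1; order 3: 4; order 4: 1; order 6: 4; order 9: 1; order 12: 4; order 18: 1; order 36: 1.
Total: 1 + 1 + 4 + 1 + 4 + 1 + 4 + 1 + 1 = 18.

18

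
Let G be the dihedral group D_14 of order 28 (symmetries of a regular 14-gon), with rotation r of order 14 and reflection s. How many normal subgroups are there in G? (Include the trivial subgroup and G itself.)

G has 28 subgroups. Checking conjugation-invariance by order — order 1: 1/1 normal; order 2: 1/15 normal; order 4: 0/7 normal; order 7: 1/1 normal; order 14: 3/3 normal; order 28: 1/1 normal.
Total normal subgroups: 7.

7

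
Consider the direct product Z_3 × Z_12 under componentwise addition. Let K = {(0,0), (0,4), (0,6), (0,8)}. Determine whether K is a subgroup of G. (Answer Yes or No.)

Closure fails: (0,4) + (0,6) = (0,10) ∉ K. So K is not a subgroup.

No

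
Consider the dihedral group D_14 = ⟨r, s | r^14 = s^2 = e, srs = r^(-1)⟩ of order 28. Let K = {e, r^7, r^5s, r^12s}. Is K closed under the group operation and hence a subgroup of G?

|K| = 4 divides |G| = 28, consistent with Lagrange.
K contains the identity, every element's inverse is in K, and K is closed under ·: it is a subgroup.

Yes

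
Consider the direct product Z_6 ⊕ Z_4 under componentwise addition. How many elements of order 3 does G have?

2

An element (a,b) has order lcm(ord(a), ord(b)); count pairs with lcm equal to 3.
Enumerating gives 2 such elements.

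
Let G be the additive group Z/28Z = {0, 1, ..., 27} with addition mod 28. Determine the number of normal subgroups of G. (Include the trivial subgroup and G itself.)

G is abelian, so every subgroup is normal.
G has 6 subgroups in total, hence 6 normal subgroups.

6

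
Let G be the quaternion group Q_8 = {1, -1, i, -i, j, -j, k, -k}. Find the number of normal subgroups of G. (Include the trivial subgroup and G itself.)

6

G has 6 subgroups. Checking conjugation-invariance by order — order 1: 1/1 normal; order 2: 1/1 normal; order 4: 3/3 normal; order 8: 1/1 normal.
Total normal subgroups: 6.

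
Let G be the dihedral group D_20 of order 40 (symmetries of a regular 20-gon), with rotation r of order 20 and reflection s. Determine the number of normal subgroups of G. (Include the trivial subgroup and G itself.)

G has 48 subgroups. Checking conjugation-invariance by order — order 1: 1/1 normal; order 2: 1/21 normal; order 4: 1/11 normal; order 5: 1/1 normal; order 8: 0/5 normal; order 10: 1/5 normal; order 20: 3/3 normal; order 40: 1/1 normal.
Total normal subgroups: 9.

9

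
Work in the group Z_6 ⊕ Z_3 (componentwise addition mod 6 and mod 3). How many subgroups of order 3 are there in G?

|G| = 18 and 3 | 18, so subgroups of order 3 are possible by Lagrange.
The subgroups of order 3 are: {(0,0), (0,1), (0,2)}; {(0,0), (2,0), (4,0)}; {(0,0), (2,1), (4,2)}; {(0,0), (2,2), (4,1)}.
So G has 4 subgroups of order 3.

4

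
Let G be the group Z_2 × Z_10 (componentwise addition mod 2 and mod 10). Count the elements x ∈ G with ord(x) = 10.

An element (a,b) has order lcm(ord(a), ord(b)); count pairs with lcm equal to 10.
Enumerating gives 12 such elements.

12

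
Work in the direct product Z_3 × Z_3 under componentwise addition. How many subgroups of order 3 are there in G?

4

|G| = 9 and 3 | 9, so subgroups of order 3 are possible by Lagrange.
The subgroups of order 3 are: {(0,0), (0,1), (0,2)}; {(0,0), (1,0), (2,0)}; {(0,0), (1,1), (2,2)}; {(0,0), (1,2), (2,1)}.
So G has 4 subgroups of order 3.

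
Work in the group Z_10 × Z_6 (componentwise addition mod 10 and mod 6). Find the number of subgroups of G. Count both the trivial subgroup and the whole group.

|G| = 60, so by Lagrange every subgroup order divides 60. Divisors: 1, 2, 3, 4, 5, 6, 10, 12, 15, 20, 30, 60.
Subgroups by order — order 1: 1; order 2: 3; order 3: 1; order 4: 1; order 5: 1; order 6: 3; order 10: 3; order 12: 1; order 15: 1; order 20: 1; order 30: 3; order 60: 1.
Total: 1 + 3 + 1 + 1 + 1 + 3 + 3 + 1 + 1 + 1 + 3 + 1 = 20.

20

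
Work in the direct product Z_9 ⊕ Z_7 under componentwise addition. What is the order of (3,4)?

21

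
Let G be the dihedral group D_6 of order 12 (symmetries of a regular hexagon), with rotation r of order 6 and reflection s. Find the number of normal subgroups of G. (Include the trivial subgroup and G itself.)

G has 16 subgroups. Checking conjugation-invariance by order — order 1: 1/1 normal; order 2: 1/7 normal; order 3: 1/1 normal; order 4: 0/3 normal; order 6: 3/3 normal; order 12: 1/1 normal.
Total normal subgroups: 7.

7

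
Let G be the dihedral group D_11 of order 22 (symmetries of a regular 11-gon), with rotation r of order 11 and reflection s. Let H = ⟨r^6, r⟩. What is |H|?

11

|⟨r^6⟩| = 11 and |⟨r⟩| = 11, so |H| is a multiple of lcm(11, 11) = 11 and divides |G| = 22.
Closing under the operation: H = {e, r, r^2, r^3, r^4, r^5, r^6, r^7, r^8, r^9, r^10}, so |H| = 11.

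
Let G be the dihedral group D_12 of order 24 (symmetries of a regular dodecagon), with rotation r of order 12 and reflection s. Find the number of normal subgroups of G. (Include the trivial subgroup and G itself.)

G has 34 subgroups. Checking conjugation-invariance by order — order 1: 1/1 normal; order 2: 1/13 normal; order 3: 1/1 normal; order 4: 1/7 normal; order 6: 1/5 normal; order 8: 0/3 normal; order 12: 3/3 normal; order 24: 1/1 normal.
Total normal subgroups: 9.

9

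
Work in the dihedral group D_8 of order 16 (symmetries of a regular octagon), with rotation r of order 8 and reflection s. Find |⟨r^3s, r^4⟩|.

4

|⟨r^3s⟩| = 2 and |⟨r^4⟩| = 2, so |H| is a multiple of lcm(2, 2) = 2 and divides |G| = 16.
Closing under the operation: H = {e, r^4, r^3s, r^7s}, so |H| = 4.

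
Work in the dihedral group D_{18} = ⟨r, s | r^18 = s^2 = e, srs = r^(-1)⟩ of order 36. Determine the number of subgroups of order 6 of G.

7

|G| = 36 and 6 | 36, so subgroups of order 6 are possible by Lagrange.
The subgroups of order 6 are: {e, r^6, r^12, r^4s, r^10s, r^16s}; {e, r^6, r^12, r^5s, r^11s, r^17s}; {e, r^6, r^12, s, r^6s, r^12s}; {e, r^6, r^12, rs, r^7s, r^13s}; … (7 in all).
So G has 7 subgroups of order 6.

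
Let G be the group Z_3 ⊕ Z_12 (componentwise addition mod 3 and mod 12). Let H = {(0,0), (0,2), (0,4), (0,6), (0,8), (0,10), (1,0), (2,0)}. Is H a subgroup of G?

|H| = 8 does not divide |G| = 36, so by Lagrange H is not a subgroup.

No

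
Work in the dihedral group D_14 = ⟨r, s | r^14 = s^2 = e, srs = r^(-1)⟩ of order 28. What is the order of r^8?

Computing powers of r^8: the smallest k with (r^8)^k = e is k = 7.

7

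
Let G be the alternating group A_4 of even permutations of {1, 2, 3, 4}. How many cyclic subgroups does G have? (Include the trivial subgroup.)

8

Each element a generates a cyclic subgroup ⟨a⟩; distinct elements may generate the same one (a cyclic group of order d has φ(d) generators).
Cyclic subgroups by order — order 1: 1; order 2: 3; order 3: 4.
Total: 8.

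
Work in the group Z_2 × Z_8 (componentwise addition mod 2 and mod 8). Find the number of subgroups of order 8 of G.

3

|G| = 16 and 8 | 16, so subgroups of order 8 are possible by Lagrange.
The subgroups of order 8 are: {(0,0), (0,1), (0,2), (0,3), (0,4), (0,5), (0,6), (0,7)}; {(0,0), (0,2), (0,4), (0,6), (1,0), (1,2), (1,4), (1,6)}; {(0,0), (0,2), (0,4), (0,6), (1,1), (1,3), (1,5), (1,7)}.
So G has 3 subgroups of order 8.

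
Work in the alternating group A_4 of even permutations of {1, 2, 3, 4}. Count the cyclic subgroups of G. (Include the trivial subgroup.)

A cyclic subgroup of order d is generated by each of its φ(d) elements of order d, so the cyclic subgroups of order d number (#elements of order d)/φ(d).
Cyclic subgroups by order — order 1: 1; order 2: 3; order 3: 4.
Total: 8.

8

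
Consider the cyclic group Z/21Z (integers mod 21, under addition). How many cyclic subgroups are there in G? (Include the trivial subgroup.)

4

A cyclic subgroup of order d is generated by each of its φ(d) elements of order d, so the cyclic subgroups of order d number (#elements of order d)/φ(d).
Cyclic subgroups by order — order 1: 1; order 3: 1; order 7: 1; order 21: 1.
Total: 4.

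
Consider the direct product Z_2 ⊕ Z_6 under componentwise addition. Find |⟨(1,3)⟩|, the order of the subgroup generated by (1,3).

2

The order of (1,3) in Z_2 × Z_6 is lcm(ord(1) in Z_2, ord(3) in Z_6).
ord(1) = 2 and ord(3) = 2, so |⟨(1,3)⟩| = lcm(2, 2) = 2.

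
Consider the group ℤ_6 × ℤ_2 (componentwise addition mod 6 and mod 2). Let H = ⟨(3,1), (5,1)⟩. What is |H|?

|⟨(3,1)⟩| = 2 and |⟨(5,1)⟩| = 6, so |H| is a multiple of lcm(2, 6) = 6 and divides |G| = 12.
Closing under the operation: H = {(0,0), (1,1), (2,0), (3,1), (4,0), (5,1)}, so |H| = 6.

6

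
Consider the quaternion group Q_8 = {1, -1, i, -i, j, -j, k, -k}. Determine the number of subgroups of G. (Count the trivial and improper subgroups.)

|G| = 8, so by Lagrange every subgroup order divides 8. Divisors: 1, 2, 4, 8.
Subgroups by order — order 1: 1; order 2: 1; order 4: 3; order 8: 1.
Total: 1 + 1 + 3 + 1 = 6.

6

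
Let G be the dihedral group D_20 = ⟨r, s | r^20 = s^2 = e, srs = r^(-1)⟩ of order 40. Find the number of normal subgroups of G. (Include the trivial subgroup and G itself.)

9

G has 48 subgroups. Checking conjugation-invariance by order — order 1: 1/1 normal; order 2: 1/21 normal; order 4: 1/11 normal; order 5: 1/1 normal; order 8: 0/5 normal; order 10: 1/5 normal; order 20: 3/3 normal; order 40: 1/1 normal.
Total normal subgroups: 9.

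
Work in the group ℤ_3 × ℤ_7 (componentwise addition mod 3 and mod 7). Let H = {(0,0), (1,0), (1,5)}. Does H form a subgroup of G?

(1,0) ∈ H but its inverse (2,0) ∉ H, so H is not a subgroup.

No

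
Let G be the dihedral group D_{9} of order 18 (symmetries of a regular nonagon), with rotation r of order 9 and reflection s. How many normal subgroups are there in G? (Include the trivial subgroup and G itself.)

4

G has 16 subgroups. Checking conjugation-invariance by order — order 1: 1/1 normal; order 2: 0/9 normal; order 3: 1/1 normal; order 6: 0/3 normal; order 9: 1/1 normal; order 18: 1/1 normal.
Total normal subgroups: 4.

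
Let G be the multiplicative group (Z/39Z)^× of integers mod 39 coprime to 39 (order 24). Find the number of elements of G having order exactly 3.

2

The elements of order 3 are: 16, 22.
That's 2.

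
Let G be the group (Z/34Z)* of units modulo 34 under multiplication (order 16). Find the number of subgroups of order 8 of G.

|G| = 16 and 8 | 16, so subgroups of order 8 are possible by Lagrange.
The subgroups of order 8 are: {1, 9, 13, 15, 19, 21, 25, 33}.
So G has 1 subgroup of order 8.

1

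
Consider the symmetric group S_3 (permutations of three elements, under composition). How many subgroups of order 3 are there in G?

1

|G| = 6 and 3 | 6, so subgroups of order 3 are possible by Lagrange.
The subgroups of order 3 are: {e, (1 2 3), (1 3 2)}.
So G has 1 subgroup of order 3.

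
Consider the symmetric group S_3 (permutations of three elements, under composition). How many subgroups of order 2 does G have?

3

|G| = 6 and 2 | 6, so subgroups of order 2 are possible by Lagrange.
The subgroups of order 2 are: {e, (1 2)}; {e, (1 3)}; {e, (2 3)}.
So G has 3 subgroups of order 2.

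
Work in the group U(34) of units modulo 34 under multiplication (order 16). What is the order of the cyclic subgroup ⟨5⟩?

16

Compute successive powers of 5 mod 34: 5, 25, 23, 13, 31, 19, 27, 33, …; 5^16 ≡ 1 (mod 34).
So |⟨5⟩| = 16.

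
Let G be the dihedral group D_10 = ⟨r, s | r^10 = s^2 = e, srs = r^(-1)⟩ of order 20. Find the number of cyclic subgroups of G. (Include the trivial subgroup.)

14

Each element a generates a cyclic subgroup ⟨a⟩; distinct elements may generate the same one (a cyclic group of order d has φ(d) generators).
Cyclic subgroups by order — order 1: 1; order 2: 11; order 5: 1; order 10: 1.
Total: 14.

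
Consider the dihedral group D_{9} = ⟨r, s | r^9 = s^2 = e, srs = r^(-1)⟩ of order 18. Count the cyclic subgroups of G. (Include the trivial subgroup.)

12

Each element a generates a cyclic subgroup ⟨a⟩; distinct elements may generate the same one (a cyclic group of order d has φ(d) generators).
Cyclic subgroups by order — order 1: 1; order 2: 9; order 3: 1; order 9: 1.
Total: 12.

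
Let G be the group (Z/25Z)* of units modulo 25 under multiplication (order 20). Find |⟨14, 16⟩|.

|⟨14⟩| = 10 and |⟨16⟩| = 5, so |H| is a multiple of lcm(10, 5) = 10 and divides |G| = 20.
Closing under the operation: H = {1, 4, 6, 9, 11, 14, 16, 19, 21, 24}, so |H| = 10.

10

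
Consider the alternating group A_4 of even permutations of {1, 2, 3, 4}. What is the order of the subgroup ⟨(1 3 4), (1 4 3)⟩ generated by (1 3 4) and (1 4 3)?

3

|⟨(1 3 4)⟩| = 3 and |⟨(1 4 3)⟩| = 3, so |H| is a multiple of lcm(3, 3) = 3 and divides |G| = 12.
Closing under the operation: H = {e, (1 3 4), (1 4 3)}, so |H| = 3.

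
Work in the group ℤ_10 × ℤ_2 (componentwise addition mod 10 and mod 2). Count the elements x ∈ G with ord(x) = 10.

An element (a,b) has order lcm(ord(a), ord(b)); count pairs with lcm equal to 10.
Enumerating gives 12 such elements.

12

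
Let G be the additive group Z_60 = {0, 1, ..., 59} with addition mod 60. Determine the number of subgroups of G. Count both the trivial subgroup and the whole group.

12

Subgroups of the cyclic group Z_60 correspond bijectively to divisors of 60.
Divisors of 60: 1, 2, 3, 4, 5, 6, 10, 12, 15, 20, 30, 60.
So Z_60 has 12 subgroups.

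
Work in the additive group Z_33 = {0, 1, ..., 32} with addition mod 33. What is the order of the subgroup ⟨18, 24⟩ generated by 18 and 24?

|⟨18⟩| = 11 and |⟨24⟩| = 11, so |H| is a multiple of lcm(11, 11) = 11 and divides |G| = 33.
Closing under the operation: H = {0, 3, 6, 9, 12, 15, 18, 21, 24, 27, 30}, so |H| = 11.

11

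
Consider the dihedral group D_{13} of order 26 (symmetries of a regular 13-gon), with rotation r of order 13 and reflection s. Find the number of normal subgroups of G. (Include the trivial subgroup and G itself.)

3

G has 16 subgroups. Checking conjugation-invariance by order — order 1: 1/1 normal; order 2: 0/13 normal; order 13: 1/1 normal; order 26: 1/1 normal.
Total normal subgroups: 3.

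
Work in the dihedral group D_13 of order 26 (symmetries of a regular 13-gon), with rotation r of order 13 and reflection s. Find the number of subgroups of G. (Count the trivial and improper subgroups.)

16

|G| = 26, so by Lagrange every subgroup order divides 26. Divisors: 1, 2, 13, 26.
Subgroups by order — order 1: 1; order 2: 13; order 13: 1; order 26: 1.
Total: 1 + 13 + 1 + 1 = 16.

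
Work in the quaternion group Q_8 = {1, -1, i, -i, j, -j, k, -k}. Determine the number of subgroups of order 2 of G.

1

|G| = 8 and 2 | 8, so subgroups of order 2 are possible by Lagrange.
The subgroups of order 2 are: {1, -1}.
So G has 1 subgroup of order 2.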